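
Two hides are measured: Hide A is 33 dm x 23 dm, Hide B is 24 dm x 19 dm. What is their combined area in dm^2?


1215 dm^2

Hide A area = 33 x 23 = 759 dm^2
Hide B area = 24 x 19 = 456 dm^2
Total = 759 + 456 = 1215 dm^2


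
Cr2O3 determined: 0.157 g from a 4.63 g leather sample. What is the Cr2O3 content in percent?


Cr2O3% = 0.157 / 4.63 x 100
Cr2O3% = 3.39%


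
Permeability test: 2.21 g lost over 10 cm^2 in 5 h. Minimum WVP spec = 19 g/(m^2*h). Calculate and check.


WVP = 442.00 g/(m^2*h)
Meets specification: Yes

WVP = 2.21 / (10 x 5) x 10000 = 442.00 g/(m^2*h)
Minimum: 19 g/(m^2*h)
Meets spec: Yes


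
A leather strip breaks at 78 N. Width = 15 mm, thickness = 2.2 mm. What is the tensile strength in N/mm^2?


Cross-sectional area = 15 x 2.2 = 33.0 mm^2
Tensile strength = 78 / 33.0 = 2.36 N/mm^2


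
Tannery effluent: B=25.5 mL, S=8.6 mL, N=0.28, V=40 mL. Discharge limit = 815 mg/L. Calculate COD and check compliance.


COD = (25.5 - 8.6) x 0.28 x 8000 / 40 = 946.4 mg/L
Limit: 815 mg/L
Compliant: No


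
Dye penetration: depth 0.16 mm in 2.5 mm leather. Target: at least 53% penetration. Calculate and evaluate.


Penetration = 6.4%
Meets target: No

Penetration = 0.16 / 2.5 x 100 = 6.4%
Target: 53%
Meets target: No


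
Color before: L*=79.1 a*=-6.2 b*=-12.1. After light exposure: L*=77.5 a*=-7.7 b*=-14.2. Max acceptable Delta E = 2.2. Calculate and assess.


dL = -1.6, da = -1.5, db = -2.1
dE = sqrt((-1.6)^2 + (-1.5)^2 + (-2.1)^2) = 3.04
Max = 2.2
Passes: No


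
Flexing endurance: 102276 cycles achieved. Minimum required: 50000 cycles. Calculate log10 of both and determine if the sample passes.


Achieved: log10 = 5.01
Required: log10 = 4.70
Passes: Yes

log10(102276) = 5.01
log10(50000) = 4.70
Passes: Yes


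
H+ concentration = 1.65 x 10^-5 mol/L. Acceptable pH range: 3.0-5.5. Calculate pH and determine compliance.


pH = -log10(1.65 x 10^-5) = 4.78
Range: 3.0 to 5.5
Compliant: Yes


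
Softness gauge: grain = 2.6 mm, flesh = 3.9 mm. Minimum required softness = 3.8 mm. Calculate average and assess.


Average = (2.6 + 3.9) / 2 = 3.25 mm
Minimum = 3.8 mm
Meets requirement: No


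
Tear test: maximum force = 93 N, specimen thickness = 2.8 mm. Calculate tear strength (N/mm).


33.2 N/mm


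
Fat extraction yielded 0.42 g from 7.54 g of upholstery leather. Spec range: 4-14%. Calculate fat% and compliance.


Fat% = 0.42 / 7.54 x 100 = 5.6%
Spec range: 4-14%
Compliant: Yes


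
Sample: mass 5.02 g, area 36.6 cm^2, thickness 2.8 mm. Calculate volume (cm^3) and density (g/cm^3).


Volume = 10.248 cm^3
Density = 0.490 g/cm^3

Thickness in cm = 2.8 / 10 = 0.28 cm
Volume = 36.6 x 0.28 = 10.248 cm^3
Density = 5.02 / 10.248 = 0.490 g/cm^3


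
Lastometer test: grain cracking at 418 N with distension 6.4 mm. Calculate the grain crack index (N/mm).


65.3 N/mm

Grain crack index = force / distension
Index = 418 / 6.4 = 65.3 N/mm


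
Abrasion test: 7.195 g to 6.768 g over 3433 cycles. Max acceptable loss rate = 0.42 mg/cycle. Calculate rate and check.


Rate = 0.124 mg/cycle
Passes: Yes

Loss = 7.195 - 6.768 = 0.427 g
Rate = 0.427 g / 3433 cycles x 1000 = 0.124 mg/cycle
Max = 0.42 mg/cycle
Passes: Yes


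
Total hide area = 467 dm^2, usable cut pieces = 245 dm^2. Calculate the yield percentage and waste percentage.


Yield = 52.5%
Waste = 47.5%


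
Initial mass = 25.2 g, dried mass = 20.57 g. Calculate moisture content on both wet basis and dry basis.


Moisture lost = 25.2 - 20.57 = 4.63 g
Wet basis MC = 4.63 / 25.2 x 100 = 18.4%
Dry basis MC = 4.63 / 20.57 x 100 = 22.5%


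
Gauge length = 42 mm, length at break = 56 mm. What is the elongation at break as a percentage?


33.3%

Extension = 56 - 42 = 14 mm
Elongation = 14 / 42 x 100 = 33.3%


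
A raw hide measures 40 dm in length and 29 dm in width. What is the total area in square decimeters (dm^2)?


Area = length x width
Area = 40 x 29 = 1160 dm^2


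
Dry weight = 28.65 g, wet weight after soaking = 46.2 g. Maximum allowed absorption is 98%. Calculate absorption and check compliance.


Absorption = 61.3%
Compliant: Yes


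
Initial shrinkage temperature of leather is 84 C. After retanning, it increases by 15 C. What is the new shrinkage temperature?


New Ts = 84 + 15 = 99 C


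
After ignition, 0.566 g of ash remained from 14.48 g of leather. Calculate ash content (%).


Ash% = 0.566 / 14.48 x 100
Ash% = 3.91%


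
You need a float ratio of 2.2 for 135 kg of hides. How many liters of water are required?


297.0 L

Water = hide weight x target ratio
Water = 135 x 2.2 = 297.0 L


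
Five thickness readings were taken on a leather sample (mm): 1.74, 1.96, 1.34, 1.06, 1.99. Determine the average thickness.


1.62 mm

Sum = 1.74 + 1.96 + 1.34 + 1.06 + 1.99 = 8.09
Average = 8.09 / 5 = 1.62 mm


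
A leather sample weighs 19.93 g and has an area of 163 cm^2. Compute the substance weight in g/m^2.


Substance weight = mass / area x 10000
SW = 19.93 / 163 x 10000
SW = 1222.7 g/m^2


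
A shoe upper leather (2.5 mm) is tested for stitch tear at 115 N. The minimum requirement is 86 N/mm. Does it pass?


STS = 46.0 N/mm
Passes: No

STS = 115 / 2.5 = 46.0 N/mm
Minimum required: 86 N/mm
Passes: No


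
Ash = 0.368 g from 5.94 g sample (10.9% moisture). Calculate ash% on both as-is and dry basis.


As-is ash = 6.20%
Dry-basis ash = 6.95%


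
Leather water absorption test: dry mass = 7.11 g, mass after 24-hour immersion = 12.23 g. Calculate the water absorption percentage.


72.0%


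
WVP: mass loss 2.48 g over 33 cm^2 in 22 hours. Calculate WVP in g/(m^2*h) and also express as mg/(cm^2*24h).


WVP = 2.48 / (33 x 22) x 10000 = 34.16 g/(m^2*h)
Mass loss in mg = 2.48 x 1000 = 2480 mg
Per cm^2 per 24h in mg: 2480 x 24 / (33 x 22) = 59520 / 726 = 81.98 mg/(cm^2*24h)


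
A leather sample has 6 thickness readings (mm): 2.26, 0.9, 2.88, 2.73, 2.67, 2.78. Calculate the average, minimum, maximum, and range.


Sum = 14.22
Average = 14.22 / 6 = 2.37 mm
Minimum = 0.9 mm
Maximum = 2.88 mm
Range = 2.88 - 0.9 = 1.98 mm


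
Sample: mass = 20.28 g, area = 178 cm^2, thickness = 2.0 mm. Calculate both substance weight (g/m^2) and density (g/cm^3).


SW = 20.28 / 178 x 10000 = 1139.3 g/m^2
Volume = 178 x 2.0 / 10 = 35.60 cm^3
Density = 20.28 / 35.60 = 0.570 g/cm^3


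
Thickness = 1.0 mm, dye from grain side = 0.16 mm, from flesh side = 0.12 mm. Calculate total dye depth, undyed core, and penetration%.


Total dyed = 0.28 mm
Undyed core = 0.72 mm
Penetration = 28.0%

Total dyed = 0.16 + 0.12 = 0.28 mm
Undyed core = 1.0 - 0.28 = 0.72 mm
Penetration = 0.28 / 1.0 x 100 = 28.0%


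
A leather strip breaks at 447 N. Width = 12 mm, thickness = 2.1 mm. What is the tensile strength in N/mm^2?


17.74 N/mm^2

Cross-sectional area = 12 x 2.1 = 25.2 mm^2
Tensile strength = 447 / 25.2 = 17.74 N/mm^2


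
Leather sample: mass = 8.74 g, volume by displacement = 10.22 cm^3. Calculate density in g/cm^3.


0.855 g/cm^3

Density = mass / volume
Density = 8.74 / 10.22 = 0.855 g/cm^3


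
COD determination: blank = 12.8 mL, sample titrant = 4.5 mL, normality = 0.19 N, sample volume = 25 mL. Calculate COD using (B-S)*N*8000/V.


504.6 mg/L

COD = (12.8 - 4.5) x 0.19 x 8000 / 25
COD = 8.3 x 0.19 x 8000 / 25
COD = 504.6 mg/L


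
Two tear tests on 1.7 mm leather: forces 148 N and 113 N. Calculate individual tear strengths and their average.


Tear 1 = 148 / 1.7 = 87.1 N/mm
Tear 2 = 113 / 1.7 = 66.5 N/mm
Average = (87.1 + 66.5) / 2 = 76.8 N/mm


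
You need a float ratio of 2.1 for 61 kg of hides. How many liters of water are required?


Water = hide weight x target ratio
Water = 61 x 2.1 = 128.1 L


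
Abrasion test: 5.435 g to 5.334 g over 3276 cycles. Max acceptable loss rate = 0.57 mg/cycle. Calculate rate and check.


Rate = 0.031 mg/cycle
Passes: Yes

Loss = 5.435 - 5.334 = 0.101 g
Rate = 0.101 g / 3276 cycles x 1000 = 0.031 mg/cycle
Max = 0.57 mg/cycle
Passes: Yes


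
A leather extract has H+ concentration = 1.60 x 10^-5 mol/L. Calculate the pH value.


pH = 4.80

pH = -log10[H+]
pH = -log10(1.60 x 10^-5) = 4.80


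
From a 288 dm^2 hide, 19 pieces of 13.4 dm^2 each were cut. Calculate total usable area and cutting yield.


Total usable = 19 x 13.4 = 254.6 dm^2
Yield = 254.6 / 288 x 100 = 88.4%


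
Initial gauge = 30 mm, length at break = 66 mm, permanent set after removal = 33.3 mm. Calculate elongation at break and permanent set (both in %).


Elongation at break = 120.0%
Permanent set = 11.0%


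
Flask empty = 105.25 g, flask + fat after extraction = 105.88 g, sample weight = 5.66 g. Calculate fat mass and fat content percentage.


Fat mass = 105.88 - 105.25 = 0.63 g
Fat% = 0.63 / 5.66 x 100 = 11.1%


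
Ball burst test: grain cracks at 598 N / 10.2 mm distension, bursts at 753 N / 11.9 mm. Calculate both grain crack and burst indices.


Crack index = 58.6 N/mm
Burst index = 63.3 N/mm

Crack index = 598 / 10.2 = 58.6 N/mm
Burst index = 753 / 11.9 = 63.3 N/mm


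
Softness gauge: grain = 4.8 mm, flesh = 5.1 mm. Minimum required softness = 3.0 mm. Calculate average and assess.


Average softness = 4.95 mm
Meets requirement: Yes

Average = (4.8 + 5.1) / 2 = 4.95 mm
Minimum = 3.0 mm
Meets requirement: Yes


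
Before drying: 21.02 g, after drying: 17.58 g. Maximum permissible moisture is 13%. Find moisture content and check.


Moisture content = 16.4%
Acceptable: No


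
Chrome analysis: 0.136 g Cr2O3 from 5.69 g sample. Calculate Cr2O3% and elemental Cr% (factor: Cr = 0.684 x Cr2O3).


Cr2O3% = 0.136 / 5.69 x 100 = 2.39%
Cr% = 2.39 x 0.684 = 1.63%


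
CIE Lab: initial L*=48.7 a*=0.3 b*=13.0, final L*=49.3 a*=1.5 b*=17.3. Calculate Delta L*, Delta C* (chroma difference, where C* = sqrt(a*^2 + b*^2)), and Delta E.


Delta L* = 0.6
Delta C* = 4.36
Delta E = 4.50


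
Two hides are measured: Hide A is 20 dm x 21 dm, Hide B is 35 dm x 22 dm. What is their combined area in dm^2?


Hide A area = 20 x 21 = 420 dm^2
Hide B area = 35 x 22 = 770 dm^2
Total = 420 + 770 = 1190 dm^2


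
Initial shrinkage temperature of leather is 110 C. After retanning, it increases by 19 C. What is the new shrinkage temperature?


129 C

New Ts = 110 + 19 = 129 C


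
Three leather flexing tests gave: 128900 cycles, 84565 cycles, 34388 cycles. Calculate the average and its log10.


Average = 82618 cycles
log10 = 4.92

Average = (128900 + 84565 + 34388) / 3 = 82618 cycles
log10(82618) = 4.92


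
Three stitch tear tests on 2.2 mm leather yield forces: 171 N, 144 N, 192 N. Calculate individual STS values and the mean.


STS1 = 171 / 2.2 = 77.7 N/mm
STS2 = 144 / 2.2 = 65.5 N/mm
STS3 = 192 / 2.2 = 87.3 N/mm
Mean = (77.7 + 65.5 + 87.3) / 3 = 76.8 N/mm


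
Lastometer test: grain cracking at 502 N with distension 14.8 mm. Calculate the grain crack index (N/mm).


33.9 N/mm


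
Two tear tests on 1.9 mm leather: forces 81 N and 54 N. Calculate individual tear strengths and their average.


Tear 1 = 81 / 1.9 = 42.6 N/mm
Tear 2 = 54 / 1.9 = 28.4 N/mm
Average = (42.6 + 28.4) / 2 = 35.5 N/mm


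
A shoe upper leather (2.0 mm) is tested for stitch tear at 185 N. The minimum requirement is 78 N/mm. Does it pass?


STS = 92.5 N/mm
Passes: Yes

STS = 185 / 2.0 = 92.5 N/mm
Minimum required: 78 N/mm
Passes: Yes


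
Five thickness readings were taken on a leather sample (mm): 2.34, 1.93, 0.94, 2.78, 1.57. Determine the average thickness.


Sum = 2.34 + 1.93 + 0.94 + 2.78 + 1.57 = 9.56
Average = 9.56 / 5 = 1.91 mm


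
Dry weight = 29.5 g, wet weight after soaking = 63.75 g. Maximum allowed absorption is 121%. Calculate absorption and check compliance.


WA = (63.75 - 29.5) / 29.5 x 100 = 116.1%
Maximum allowed: 121%
Compliant: Yes


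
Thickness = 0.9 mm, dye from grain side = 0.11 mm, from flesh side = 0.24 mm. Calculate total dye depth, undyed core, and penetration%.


Total dyed = 0.11 + 0.24 = 0.35 mm
Undyed core = 0.9 - 0.35 = 0.55 mm
Penetration = 0.35 / 0.9 x 100 = 38.9%


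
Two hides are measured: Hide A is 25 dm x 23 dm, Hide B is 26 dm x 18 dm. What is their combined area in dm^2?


1043 dm^2


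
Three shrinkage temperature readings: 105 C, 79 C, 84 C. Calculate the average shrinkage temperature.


Average = (105 + 79 + 84) / 3
Average = 268 / 3 = 89.3 C


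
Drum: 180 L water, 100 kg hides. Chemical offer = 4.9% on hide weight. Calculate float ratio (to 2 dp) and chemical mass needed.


Float ratio = 1.80
Chemical needed = 4.9 kg


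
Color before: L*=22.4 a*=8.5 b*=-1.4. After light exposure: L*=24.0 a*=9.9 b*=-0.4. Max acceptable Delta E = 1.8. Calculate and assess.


dL = 1.6, da = 1.4, db = 1.0
dE = sqrt((1.6)^2 + (1.4)^2 + (1.0)^2) = 2.35
Max = 1.8
Passes: No


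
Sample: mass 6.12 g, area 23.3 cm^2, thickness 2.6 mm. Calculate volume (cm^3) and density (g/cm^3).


Thickness in cm = 2.6 / 10 = 0.26 cm
Volume = 23.3 x 0.26 = 6.058 cm^3
Density = 6.12 / 6.058 = 1.010 g/cm^3


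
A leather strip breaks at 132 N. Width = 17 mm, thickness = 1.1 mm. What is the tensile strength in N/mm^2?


Cross-sectional area = 17 x 1.1 = 18.7 mm^2
Tensile strength = 132 / 18.7 = 7.06 N/mm^2


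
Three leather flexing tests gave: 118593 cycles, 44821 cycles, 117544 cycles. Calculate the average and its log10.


Average = (118593 + 44821 + 117544) / 3 = 93653 cycles
log10(93653) = 4.97


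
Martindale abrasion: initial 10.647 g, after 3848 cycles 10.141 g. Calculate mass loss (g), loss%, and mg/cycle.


Mass loss = 0.506 g
Loss = 4.75%
Rate = 0.131 mg/cycle

Loss = 10.647 - 10.141 = 0.506 g
Loss% = 0.506 / 10.647 x 100 = 4.75%
Rate = 0.506 / 3848 x 1000 = 0.131 mg/cycle


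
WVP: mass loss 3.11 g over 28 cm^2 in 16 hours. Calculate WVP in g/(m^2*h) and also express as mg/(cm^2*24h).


WVP = 3.11 / (28 x 16) x 10000 = 69.42 g/(m^2*h)
Mass loss in mg = 3.11 x 1000 = 3110 mg
Per cm^2 per 24h in mg: 3110 x 24 / (28 x 16) = 74640 / 448 = 166.61 mg/(cm^2*24h)


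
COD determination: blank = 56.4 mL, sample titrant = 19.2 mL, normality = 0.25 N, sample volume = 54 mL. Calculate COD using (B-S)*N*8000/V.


COD = (56.4 - 19.2) x 0.25 x 8000 / 54
COD = 37.2 x 0.25 x 8000 / 54
COD = 1377.8 mg/L


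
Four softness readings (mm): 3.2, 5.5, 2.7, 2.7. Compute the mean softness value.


Sum = 3.2 + 5.5 + 2.7 + 2.7
Mean = 14.1 / 4 = 3.53 mm


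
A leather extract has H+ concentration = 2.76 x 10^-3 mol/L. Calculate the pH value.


pH = 2.56

pH = -log10[H+]
pH = -log10(2.76 x 10^-3) = 2.56


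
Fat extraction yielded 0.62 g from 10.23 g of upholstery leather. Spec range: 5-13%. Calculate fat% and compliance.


Fat% = 0.62 / 10.23 x 100 = 6.1%
Spec range: 5-13%
Compliant: Yes


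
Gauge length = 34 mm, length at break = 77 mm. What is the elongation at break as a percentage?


Extension = 77 - 34 = 43 mm
Elongation = 43 / 34 x 100 = 126.5%


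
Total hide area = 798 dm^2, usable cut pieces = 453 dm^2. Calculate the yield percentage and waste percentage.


Yield = 56.8%
Waste = 43.2%


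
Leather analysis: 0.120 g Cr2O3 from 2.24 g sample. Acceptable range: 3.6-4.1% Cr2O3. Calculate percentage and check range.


Cr2O3% = 0.120 / 2.24 x 100 = 5.36%
Acceptable range: 3.6 to 4.1%
Within range: No


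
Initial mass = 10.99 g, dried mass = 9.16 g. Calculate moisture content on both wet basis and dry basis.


Wet basis = 16.7%
Dry basis = 20.0%


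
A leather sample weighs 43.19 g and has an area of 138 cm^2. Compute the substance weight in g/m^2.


Substance weight = mass / area x 10000
SW = 43.19 / 138 x 10000
SW = 3129.7 g/m^2


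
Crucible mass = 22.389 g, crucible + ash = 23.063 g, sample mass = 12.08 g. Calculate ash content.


Ash mass = 0.674 g
Ash content = 5.58%

Ash mass = 23.063 - 22.389 = 0.674 g
Ash% = 0.674 / 12.08 x 100 = 5.58%


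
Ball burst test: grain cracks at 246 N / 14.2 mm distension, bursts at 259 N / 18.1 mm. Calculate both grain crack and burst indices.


Crack index = 17.3 N/mm
Burst index = 14.3 N/mm


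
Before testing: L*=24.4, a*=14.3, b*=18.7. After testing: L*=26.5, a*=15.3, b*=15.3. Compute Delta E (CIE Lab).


Delta E = 4.12

dL = 26.5 - 24.4 = 2.1
da = 15.3 - 14.3 = 1.0
db = 15.3 - 18.7 = -3.4
dE = sqrt((2.1)^2 + (1.0)^2 + (-3.4)^2) = 4.12


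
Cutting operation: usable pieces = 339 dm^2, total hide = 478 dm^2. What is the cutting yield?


70.9%

Yield = usable / total x 100
Yield = 339 / 478 x 100 = 70.9%


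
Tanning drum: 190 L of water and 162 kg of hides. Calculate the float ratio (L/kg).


Float ratio = water / hide weight
Ratio = 190 / 162 = 1.2


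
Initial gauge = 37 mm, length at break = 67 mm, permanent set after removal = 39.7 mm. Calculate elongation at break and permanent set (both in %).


Elongation at break = 81.1%
Permanent set = 7.3%


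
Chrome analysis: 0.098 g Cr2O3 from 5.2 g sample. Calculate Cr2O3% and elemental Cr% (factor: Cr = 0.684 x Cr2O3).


Cr2O3% = 0.098 / 5.2 x 100 = 1.88%
Cr% = 1.88 x 0.684 = 1.29%


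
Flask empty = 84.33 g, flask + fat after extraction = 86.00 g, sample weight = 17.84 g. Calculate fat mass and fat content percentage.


Fat mass = 1.67 g
Fat content = 9.4%

Fat mass = 86.00 - 84.33 = 1.67 g
Fat% = 1.67 / 17.84 x 100 = 9.4%


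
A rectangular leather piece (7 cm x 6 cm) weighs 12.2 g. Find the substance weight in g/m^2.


2904.8 g/m^2

Area = 7 x 6 = 42 cm^2
SW = 12.2 / 42 x 10000 = 2904.8 g/m^2


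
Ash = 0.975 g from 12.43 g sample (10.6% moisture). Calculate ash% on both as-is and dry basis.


As-is ash% = 0.975 / 12.43 x 100 = 7.84%
Dry mass = 12.43 x (100 - 10.6) / 100 = 11.11242 g
Dry-basis ash% = 0.975 / 11.11242 x 100 = 8.77%


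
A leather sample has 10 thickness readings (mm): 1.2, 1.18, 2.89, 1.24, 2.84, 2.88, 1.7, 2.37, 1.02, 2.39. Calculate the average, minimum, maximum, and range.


Sum = 19.71
Average = 19.71 / 10 = 1.97 mm
Minimum = 1.02 mm
Maximum = 2.89 mm
Range = 2.89 - 1.02 = 1.87 mm


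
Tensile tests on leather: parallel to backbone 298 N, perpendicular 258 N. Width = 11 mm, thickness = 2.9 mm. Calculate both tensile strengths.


Area = 11 x 2.9 = 31.9 mm^2
TS (parallel) = 298 / 31.9 = 9.34 N/mm^2
TS (perpendicular) = 258 / 31.9 = 8.09 N/mm^2


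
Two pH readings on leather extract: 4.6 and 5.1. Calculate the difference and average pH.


Difference = |4.6 - 5.1| = 0.5
Average = (4.6 + 5.1) / 2 = 4.85


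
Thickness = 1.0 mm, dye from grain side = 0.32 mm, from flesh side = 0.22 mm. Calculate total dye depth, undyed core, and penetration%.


Total dyed = 0.54 mm
Undyed core = 0.46 mm
Penetration = 54.0%


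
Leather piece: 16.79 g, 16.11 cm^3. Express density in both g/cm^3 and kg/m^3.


1.042 g/cm^3
1042 kg/m^3


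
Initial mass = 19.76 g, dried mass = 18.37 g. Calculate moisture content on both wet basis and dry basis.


Moisture lost = 19.76 - 18.37 = 1.39 g
Wet basis MC = 1.39 / 19.76 x 100 = 7.0%
Dry basis MC = 1.39 / 18.37 x 100 = 7.6%


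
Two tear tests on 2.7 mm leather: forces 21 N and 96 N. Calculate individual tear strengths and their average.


Tear 1 = 21 / 2.7 = 7.8 N/mm
Tear 2 = 96 / 2.7 = 35.6 N/mm
Average = (7.8 + 35.6) / 2 = 21.7 N/mm


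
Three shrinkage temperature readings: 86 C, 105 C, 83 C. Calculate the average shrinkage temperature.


91.3 C


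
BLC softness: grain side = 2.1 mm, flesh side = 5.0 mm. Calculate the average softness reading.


3.55 mm

Average = (2.1 + 5.0) / 2
Average = 3.55 mm


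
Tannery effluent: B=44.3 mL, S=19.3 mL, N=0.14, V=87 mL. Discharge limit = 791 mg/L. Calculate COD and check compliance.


COD = 321.8 mg/L
Compliant: Yes


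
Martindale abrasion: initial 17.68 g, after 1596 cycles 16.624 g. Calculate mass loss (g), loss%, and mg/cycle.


Mass loss = 1.056 g
Loss = 5.97%
Rate = 0.662 mg/cycle

Loss = 17.68 - 16.624 = 1.056 g
Loss% = 1.056 / 17.68 x 100 = 5.97%
Rate = 1.056 / 1596 x 1000 = 0.662 mg/cycle


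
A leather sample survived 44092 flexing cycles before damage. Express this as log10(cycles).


4.64

log10(44092) = 4.64


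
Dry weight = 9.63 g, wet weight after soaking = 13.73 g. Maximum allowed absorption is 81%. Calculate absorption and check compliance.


Absorption = 42.6%
Compliant: Yes


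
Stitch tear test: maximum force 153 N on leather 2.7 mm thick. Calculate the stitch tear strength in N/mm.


56.7 N/mm

Stitch tear strength = force / thickness
STS = 153 / 2.7 = 56.7 N/mm


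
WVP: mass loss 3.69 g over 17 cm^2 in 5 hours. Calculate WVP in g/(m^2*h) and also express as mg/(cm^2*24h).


WVP = 3.69 / (17 x 5) x 10000 = 434.12 g/(m^2*h)
Mass loss in mg = 3.69 x 1000 = 3690 mg
Per cm^2 per 24h in mg: 3690 x 24 / (17 x 5) = 88560 / 85 = 1041.88 mg/(cm^2*24h)


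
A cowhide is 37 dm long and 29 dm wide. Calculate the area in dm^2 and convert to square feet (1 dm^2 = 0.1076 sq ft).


Area = 37 x 29 = 1073 dm^2
Conversion: 1073 x 0.1076 = 115.45 sq ft


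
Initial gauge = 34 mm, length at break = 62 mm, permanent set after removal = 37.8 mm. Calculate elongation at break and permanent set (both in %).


Elongation at break = (62 - 34) / 34 x 100 = 82.4%
Permanent set = (37.8 - 34) / 34 x 100 = 11.2%


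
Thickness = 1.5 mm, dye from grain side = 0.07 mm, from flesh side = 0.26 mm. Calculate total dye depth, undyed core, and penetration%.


Total dyed = 0.07 + 0.26 = 0.33 mm
Undyed core = 1.5 - 0.33 = 1.17 mm
Penetration = 0.33 / 1.5 x 100 = 22.0%


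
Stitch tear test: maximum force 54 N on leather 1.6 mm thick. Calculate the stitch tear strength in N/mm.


33.8 N/mm

Stitch tear strength = force / thickness
STS = 54 / 1.6 = 33.8 N/mm


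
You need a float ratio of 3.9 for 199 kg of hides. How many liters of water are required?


Water = hide weight x target ratio
Water = 199 x 3.9 = 776.1 L


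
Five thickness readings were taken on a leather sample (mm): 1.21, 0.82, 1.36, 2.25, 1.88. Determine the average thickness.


1.50 mm

Sum = 1.21 + 0.82 + 1.36 + 2.25 + 1.88 = 7.52
Average = 7.52 / 5 = 1.50 mm


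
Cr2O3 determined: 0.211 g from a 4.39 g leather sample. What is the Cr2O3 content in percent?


4.81%

Cr2O3% = 0.211 / 4.39 x 100
Cr2O3% = 4.81%


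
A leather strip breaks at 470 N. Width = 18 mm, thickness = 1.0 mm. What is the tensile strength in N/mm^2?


26.11 N/mm^2

Cross-sectional area = 18 x 1.0 = 18.0 mm^2
Tensile strength = 470 / 18.0 = 26.11 N/mm^2


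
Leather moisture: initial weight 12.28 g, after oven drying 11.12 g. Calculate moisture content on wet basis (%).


Moisture = 12.28 - 11.12 = 1.16 g
MC = 1.16 / 12.28 x 100 = 9.4%


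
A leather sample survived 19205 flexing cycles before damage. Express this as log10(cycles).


4.28


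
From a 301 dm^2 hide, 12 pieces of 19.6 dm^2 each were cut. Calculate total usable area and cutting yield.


Total usable = 12 x 19.6 = 235.2 dm^2
Yield = 235.2 / 301 x 100 = 78.1%


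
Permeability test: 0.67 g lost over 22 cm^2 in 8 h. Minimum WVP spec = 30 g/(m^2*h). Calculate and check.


WVP = 38.07 g/(m^2*h)
Meets specification: Yes


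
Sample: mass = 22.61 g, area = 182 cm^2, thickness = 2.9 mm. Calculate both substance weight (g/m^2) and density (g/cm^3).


SW = 22.61 / 182 x 10000 = 1242.3 g/m^2
Volume = 182 x 2.9 / 10 = 52.78 cm^3
Density = 22.61 / 52.78 = 0.428 g/cm^3


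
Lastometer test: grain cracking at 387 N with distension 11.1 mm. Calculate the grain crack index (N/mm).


Grain crack index = force / distension
Index = 387 / 11.1 = 34.9 N/mm


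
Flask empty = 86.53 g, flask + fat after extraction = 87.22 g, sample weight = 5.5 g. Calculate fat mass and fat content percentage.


Fat mass = 87.22 - 86.53 = 0.69 g
Fat% = 0.69 / 5.5 x 100 = 12.5%


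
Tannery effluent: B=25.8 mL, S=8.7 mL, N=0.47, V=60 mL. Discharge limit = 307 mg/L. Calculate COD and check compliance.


COD = (25.8 - 8.7) x 0.47 x 8000 / 60 = 1071.6 mg/L
Limit: 307 mg/L
Compliant: No


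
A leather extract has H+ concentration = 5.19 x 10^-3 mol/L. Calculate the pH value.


pH = 2.28


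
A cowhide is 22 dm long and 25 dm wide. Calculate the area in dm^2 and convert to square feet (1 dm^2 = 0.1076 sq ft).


550 dm^2
59.18 sq ft

Area = 22 x 25 = 550 dm^2
Conversion: 550 x 0.1076 = 59.18 sq ft


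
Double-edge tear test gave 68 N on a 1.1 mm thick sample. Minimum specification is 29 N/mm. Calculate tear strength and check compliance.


Tear strength = 61.8 N/mm
Compliant: Yes


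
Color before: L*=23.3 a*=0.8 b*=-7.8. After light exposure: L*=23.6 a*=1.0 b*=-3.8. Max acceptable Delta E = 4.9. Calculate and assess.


Delta E = 4.02
Passes: Yes

dL = 0.3, da = 0.2, db = 4.0
dE = sqrt((0.3)^2 + (0.2)^2 + (4.0)^2) = 4.02
Max = 4.9
Passes: Yes


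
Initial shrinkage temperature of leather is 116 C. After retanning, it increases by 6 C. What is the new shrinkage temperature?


122 C


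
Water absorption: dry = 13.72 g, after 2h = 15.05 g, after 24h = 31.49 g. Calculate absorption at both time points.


WA (2h) = (15.05 - 13.72) / 13.72 x 100 = 9.7%
WA (24h) = (31.49 - 13.72) / 13.72 x 100 = 129.5%


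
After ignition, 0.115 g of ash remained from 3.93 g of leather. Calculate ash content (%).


Ash% = 0.115 / 3.93 x 100
Ash% = 2.93%


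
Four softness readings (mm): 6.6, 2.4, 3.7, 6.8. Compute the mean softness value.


Sum = 6.6 + 2.4 + 3.7 + 6.8
Mean = 19.5 / 4 = 4.88 mm


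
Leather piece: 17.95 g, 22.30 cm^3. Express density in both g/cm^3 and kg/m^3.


0.805 g/cm^3
805 kg/m^3


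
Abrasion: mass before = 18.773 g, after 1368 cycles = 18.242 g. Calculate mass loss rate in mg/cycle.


0.388 mg/cycle

Mass loss = 18.773 - 18.242 = 0.531 g
Rate = 0.531 / 1368 x 1000 = 0.388 mg/cycle


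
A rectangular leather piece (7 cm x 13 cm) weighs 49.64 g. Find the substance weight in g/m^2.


5454.9 g/m^2

Area = 7 x 13 = 91 cm^2
SW = 49.64 / 91 x 10000 = 5454.9 g/m^2


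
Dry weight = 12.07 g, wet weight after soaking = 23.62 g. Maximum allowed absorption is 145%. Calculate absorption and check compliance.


WA = (23.62 - 12.07) / 12.07 x 100 = 95.7%
Maximum allowed: 145%
Compliant: Yes


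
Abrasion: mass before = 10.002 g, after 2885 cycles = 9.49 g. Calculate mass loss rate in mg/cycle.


Mass loss = 10.002 - 9.49 = 0.512 g
Rate = 0.512 / 2885 x 1000 = 0.177 mg/cycle


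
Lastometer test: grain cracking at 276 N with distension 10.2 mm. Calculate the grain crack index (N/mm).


27.1 N/mm

Grain crack index = force / distension
Index = 276 / 10.2 = 27.1 N/mm


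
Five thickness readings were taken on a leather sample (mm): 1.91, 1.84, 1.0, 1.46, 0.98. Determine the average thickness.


Sum = 1.91 + 1.84 + 1.0 + 1.46 + 0.98 = 7.19
Average = 7.19 / 5 = 1.44 mm


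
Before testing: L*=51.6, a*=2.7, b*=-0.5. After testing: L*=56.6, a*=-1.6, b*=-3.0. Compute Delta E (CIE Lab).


dL = 56.6 - 51.6 = 5.0
da = -1.6 - 2.7 = -4.3
db = -3.0 - (-0.5) = -2.5
dE = sqrt((5.0)^2 + (-4.3)^2 + (-2.5)^2) = 7.05


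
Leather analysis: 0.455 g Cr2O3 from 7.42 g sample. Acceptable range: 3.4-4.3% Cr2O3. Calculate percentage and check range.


Cr2O3% = 0.455 / 7.42 x 100 = 6.13%
Acceptable range: 3.4 to 4.3%
Within range: No


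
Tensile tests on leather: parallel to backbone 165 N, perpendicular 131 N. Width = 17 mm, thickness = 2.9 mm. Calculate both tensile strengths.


Area = 17 x 2.9 = 49.3 mm^2
TS (parallel) = 165 / 49.3 = 3.35 N/mm^2
TS (perpendicular) = 131 / 49.3 = 2.66 N/mm^2


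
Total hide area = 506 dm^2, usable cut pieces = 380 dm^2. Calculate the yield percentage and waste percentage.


Yield = 380 / 506 x 100 = 75.1%
Waste = 506 - 380 = 126 dm^2
Waste% = 100 - 75.1 = 24.9%


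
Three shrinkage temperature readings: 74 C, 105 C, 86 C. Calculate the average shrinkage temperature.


Average = (74 + 105 + 86) / 3
Average = 265 / 3 = 88.3 C


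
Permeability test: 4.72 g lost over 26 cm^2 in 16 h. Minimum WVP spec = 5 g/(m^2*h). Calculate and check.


WVP = 113.46 g/(m^2*h)
Meets specification: Yes


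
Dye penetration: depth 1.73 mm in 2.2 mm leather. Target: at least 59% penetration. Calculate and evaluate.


Penetration = 78.6%
Meets target: Yes


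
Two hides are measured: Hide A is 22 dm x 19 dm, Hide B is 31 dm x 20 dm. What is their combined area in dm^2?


1038 dm^2

Hide A area = 22 x 19 = 418 dm^2
Hide B area = 31 x 20 = 620 dm^2
Total = 418 + 620 = 1038 dm^2


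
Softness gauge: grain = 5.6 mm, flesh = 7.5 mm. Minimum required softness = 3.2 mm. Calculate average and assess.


Average softness = 6.55 mm
Meets requirement: Yes

Average = (5.6 + 7.5) / 2 = 6.55 mm
Minimum = 3.2 mm
Meets requirement: Yes


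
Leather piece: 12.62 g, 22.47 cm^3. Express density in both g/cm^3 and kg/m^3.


Density = 12.62 / 22.47 = 0.562 g/cm^3
Convert: 0.562 x 1000 = 562 kg/m^3


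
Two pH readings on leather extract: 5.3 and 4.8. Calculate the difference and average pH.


Difference = 0.5
Average pH = 5.05


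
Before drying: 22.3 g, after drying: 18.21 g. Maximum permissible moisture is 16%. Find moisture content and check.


Moisture content = 18.3%
Acceptable: No


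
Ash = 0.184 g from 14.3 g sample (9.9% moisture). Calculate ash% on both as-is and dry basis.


As-is ash = 1.29%
Dry-basis ash = 1.43%

As-is ash% = 0.184 / 14.3 x 100 = 1.29%
Dry mass = 14.3 x (100 - 9.9) / 100 = 12.8843 g
Dry-basis ash% = 0.184 / 12.8843 x 100 = 1.43%


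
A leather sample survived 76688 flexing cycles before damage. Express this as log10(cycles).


log10(76688) = 4.88


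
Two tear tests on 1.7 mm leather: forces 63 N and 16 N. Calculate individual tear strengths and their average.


Tear 1 = 63 / 1.7 = 37.1 N/mm
Tear 2 = 16 / 1.7 = 9.4 N/mm
Average = (37.1 + 9.4) / 2 = 23.3 N/mm


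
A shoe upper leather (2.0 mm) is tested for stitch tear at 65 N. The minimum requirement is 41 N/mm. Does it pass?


STS = 65 / 2.0 = 32.5 N/mm
Minimum required: 41 N/mm
Passes: No


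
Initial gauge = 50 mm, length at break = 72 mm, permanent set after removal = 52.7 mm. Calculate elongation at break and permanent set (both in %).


Elongation at break = 44.0%
Permanent set = 5.4%

Elongation at break = (72 - 50) / 50 x 100 = 44.0%
Permanent set = (52.7 - 50) / 50 x 100 = 5.4%


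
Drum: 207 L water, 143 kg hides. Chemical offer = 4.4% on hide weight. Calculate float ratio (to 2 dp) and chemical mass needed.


Float ratio = 1.45
Chemical needed = 6.292 kg


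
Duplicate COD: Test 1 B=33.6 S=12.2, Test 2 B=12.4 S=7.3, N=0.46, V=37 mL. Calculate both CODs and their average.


COD1 = (33.6 - 12.2) x 0.46 x 8000 / 37 = 2128.4 mg/L
COD2 = (12.4 - 7.3) x 0.46 x 8000 / 37 = 507.2 mg/L
Average = (2128.4 + 507.2) / 2 = 1317.8 mg/L


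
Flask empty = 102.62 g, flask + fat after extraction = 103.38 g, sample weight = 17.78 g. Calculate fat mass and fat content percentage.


Fat mass = 0.76 g
Fat content = 4.3%

Fat mass = 103.38 - 102.62 = 0.76 g
Fat% = 0.76 / 17.78 x 100 = 4.3%


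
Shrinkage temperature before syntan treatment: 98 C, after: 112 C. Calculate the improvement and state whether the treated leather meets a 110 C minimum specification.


Improvement = 14 C
Meets 110 C spec: Yes


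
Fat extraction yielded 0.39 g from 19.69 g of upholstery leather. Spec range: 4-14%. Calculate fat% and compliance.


Fat content = 2.0%
Compliant: No


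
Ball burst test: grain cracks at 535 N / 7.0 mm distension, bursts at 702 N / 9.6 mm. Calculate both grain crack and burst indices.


Crack index = 535 / 7.0 = 76.4 N/mm
Burst index = 702 / 9.6 = 73.1 N/mm


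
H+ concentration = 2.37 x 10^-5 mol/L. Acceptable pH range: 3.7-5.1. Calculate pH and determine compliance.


pH = -log10(2.37 x 10^-5) = 4.63
Range: 3.7 to 5.1
Compliant: Yes


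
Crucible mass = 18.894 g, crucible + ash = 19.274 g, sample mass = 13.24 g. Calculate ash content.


Ash mass = 19.274 - 18.894 = 0.380 g
Ash% = 0.380 / 13.24 x 100 = 2.87%


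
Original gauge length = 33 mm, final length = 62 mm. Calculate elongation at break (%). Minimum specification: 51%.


Elongation = 87.9%
Meets spec: Yes


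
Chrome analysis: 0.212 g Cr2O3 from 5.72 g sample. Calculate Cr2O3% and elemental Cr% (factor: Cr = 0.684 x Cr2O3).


Cr2O3 = 3.71%
Cr = 2.54%

Cr2O3% = 0.212 / 5.72 x 100 = 3.71%
Cr% = 3.71 x 0.684 = 2.54%


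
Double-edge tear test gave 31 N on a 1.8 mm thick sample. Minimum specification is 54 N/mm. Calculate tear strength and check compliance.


Tear strength = 17.2 N/mm
Compliant: No

Tear strength = 31 / 1.8 = 17.2 N/mm
Required minimum = 54 N/mm
Compliant: No


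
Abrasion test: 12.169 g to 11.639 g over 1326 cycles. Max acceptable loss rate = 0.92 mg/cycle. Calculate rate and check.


Rate = 0.400 mg/cycle
Passes: Yes

Loss = 12.169 - 11.639 = 0.530 g
Rate = 0.530 g / 1326 cycles x 1000 = 0.400 mg/cycle
Max = 0.92 mg/cycle
Passes: Yes


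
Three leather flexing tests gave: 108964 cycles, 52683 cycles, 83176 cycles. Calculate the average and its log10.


Average = (108964 + 52683 + 83176) / 3 = 81608 cycles
log10(81608) = 4.91


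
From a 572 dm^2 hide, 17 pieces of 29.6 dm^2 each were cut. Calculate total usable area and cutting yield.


Usable area = 503.2 dm^2
Yield = 88.0%

Total usable = 17 x 29.6 = 503.2 dm^2
Yield = 503.2 / 572 x 100 = 88.0%


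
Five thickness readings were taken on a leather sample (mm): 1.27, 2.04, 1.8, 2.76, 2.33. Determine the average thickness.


Sum = 1.27 + 2.04 + 1.8 + 2.76 + 2.33 = 10.20
Average = 10.20 / 5 = 2.04 mm


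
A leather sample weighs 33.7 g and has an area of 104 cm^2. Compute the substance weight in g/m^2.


Substance weight = mass / area x 10000
SW = 33.7 / 104 x 10000
SW = 3240.4 g/m^2


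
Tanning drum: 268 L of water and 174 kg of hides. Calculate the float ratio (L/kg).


1.5

Float ratio = water / hide weight
Ratio = 268 / 174 = 1.5


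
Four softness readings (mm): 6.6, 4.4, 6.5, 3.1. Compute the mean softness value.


5.15 mm

Sum = 6.6 + 4.4 + 6.5 + 3.1
Mean = 20.6 / 4 = 5.15 mm


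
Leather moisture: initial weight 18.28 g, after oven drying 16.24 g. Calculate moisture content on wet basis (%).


11.2%

Moisture = 18.28 - 16.24 = 2.04 g
MC = 2.04 / 18.28 x 100 = 11.2%


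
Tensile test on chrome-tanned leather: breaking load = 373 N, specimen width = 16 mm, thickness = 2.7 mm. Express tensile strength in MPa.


Cross-section = 16 x 2.7 = 43.2 mm^2
TS = 373 / 43.2 = 8.63 MPa
(1 N/mm^2 = 1 MPa)


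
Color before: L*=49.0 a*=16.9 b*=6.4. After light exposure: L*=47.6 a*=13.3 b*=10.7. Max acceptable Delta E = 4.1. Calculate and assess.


Delta E = 5.78
Passes: No

dL = -1.4, da = -3.6, db = 4.3
dE = sqrt((-1.4)^2 + (-3.6)^2 + (4.3)^2) = 5.78
Max = 4.1
Passes: No


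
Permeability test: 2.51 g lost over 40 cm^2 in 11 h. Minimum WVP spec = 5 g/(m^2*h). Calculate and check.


WVP = 57.05 g/(m^2*h)
Meets specification: Yes

WVP = 2.51 / (40 x 11) x 10000 = 57.05 g/(m^2*h)
Minimum: 5 g/(m^2*h)
Meets spec: Yes


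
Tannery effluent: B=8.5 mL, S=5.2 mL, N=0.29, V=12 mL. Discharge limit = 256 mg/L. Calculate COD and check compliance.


COD = (8.5 - 5.2) x 0.29 x 8000 / 12 = 638.0 mg/L
Limit: 256 mg/L
Compliant: No


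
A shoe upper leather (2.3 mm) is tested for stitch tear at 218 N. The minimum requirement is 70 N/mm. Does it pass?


STS = 218 / 2.3 = 94.8 N/mm
Minimum required: 70 N/mm
Passes: Yes


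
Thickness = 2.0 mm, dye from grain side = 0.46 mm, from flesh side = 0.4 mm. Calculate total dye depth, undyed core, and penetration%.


Total dyed = 0.86 mm
Undyed core = 1.14 mm
Penetration = 43.0%

Total dyed = 0.46 + 0.4 = 0.86 mm
Undyed core = 2.0 - 0.86 = 1.14 mm
Penetration = 0.86 / 2.0 x 100 = 43.0%


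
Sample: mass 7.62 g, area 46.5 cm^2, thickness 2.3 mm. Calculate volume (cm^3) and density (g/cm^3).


Thickness in cm = 2.3 / 10 = 0.23 cm
Volume = 46.5 x 0.23 = 10.695 cm^3
Density = 7.62 / 10.695 = 0.712 g/cm^3


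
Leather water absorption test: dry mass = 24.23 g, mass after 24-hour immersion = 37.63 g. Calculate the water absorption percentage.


Water absorbed = 37.63 - 24.23 = 13.40 g
WA% = 13.40 / 24.23 x 100 = 55.3%


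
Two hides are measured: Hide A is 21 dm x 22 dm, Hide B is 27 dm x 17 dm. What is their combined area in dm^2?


921 dm^2


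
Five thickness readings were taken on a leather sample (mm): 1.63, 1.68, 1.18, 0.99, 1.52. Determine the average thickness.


1.40 mm

Sum = 1.63 + 1.68 + 1.18 + 0.99 + 1.52 = 7.00
Average = 7.00 / 5 = 1.40 mm


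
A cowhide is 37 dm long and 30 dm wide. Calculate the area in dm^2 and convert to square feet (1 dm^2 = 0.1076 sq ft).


1110 dm^2
119.44 sq ft


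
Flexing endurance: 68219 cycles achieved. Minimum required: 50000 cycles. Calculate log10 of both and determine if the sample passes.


Achieved: log10 = 4.83
Required: log10 = 4.70
Passes: Yes


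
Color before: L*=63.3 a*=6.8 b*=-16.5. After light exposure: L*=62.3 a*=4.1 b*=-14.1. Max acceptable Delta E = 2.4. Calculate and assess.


Delta E = 3.75
Passes: No

dL = -1.0, da = -2.7, db = 2.4
dE = sqrt((-1.0)^2 + (-2.7)^2 + (2.4)^2) = 3.75
Max = 2.4
Passes: No


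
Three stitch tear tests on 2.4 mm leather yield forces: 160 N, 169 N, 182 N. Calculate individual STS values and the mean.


STS1 = 160 / 2.4 = 66.7 N/mm
STS2 = 169 / 2.4 = 70.4 N/mm
STS3 = 182 / 2.4 = 75.8 N/mm
Mean = (66.7 + 70.4 + 75.8) / 3 = 71.0 N/mm


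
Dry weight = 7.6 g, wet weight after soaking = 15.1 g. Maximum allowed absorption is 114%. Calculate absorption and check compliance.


WA = (15.1 - 7.6) / 7.6 x 100 = 98.7%
Maximum allowed: 114%
Compliant: Yes


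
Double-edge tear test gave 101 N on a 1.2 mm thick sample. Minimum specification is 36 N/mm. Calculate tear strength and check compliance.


Tear strength = 101 / 1.2 = 84.2 N/mm
Required minimum = 36 N/mm
Compliant: Yes


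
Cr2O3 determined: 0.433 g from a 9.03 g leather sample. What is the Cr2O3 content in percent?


4.80%

Cr2O3% = 0.433 / 9.03 x 100
Cr2O3% = 4.80%


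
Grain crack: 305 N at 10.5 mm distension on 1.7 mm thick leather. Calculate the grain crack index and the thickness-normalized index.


Crack index = 305 / 10.5 = 29.0 N/mm
Normalized = 29.0 / 1.7 = 17.1 N/mm per mm


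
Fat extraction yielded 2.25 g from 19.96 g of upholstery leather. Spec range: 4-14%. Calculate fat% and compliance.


Fat% = 2.25 / 19.96 x 100 = 11.3%
Spec range: 4-14%
Compliant: Yes


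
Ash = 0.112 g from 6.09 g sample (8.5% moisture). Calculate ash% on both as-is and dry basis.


As-is ash% = 0.112 / 6.09 x 100 = 1.84%
Dry mass = 6.09 x (100 - 8.5) / 100 = 5.57235 g
Dry-basis ash% = 0.112 / 5.57235 x 100 = 2.01%


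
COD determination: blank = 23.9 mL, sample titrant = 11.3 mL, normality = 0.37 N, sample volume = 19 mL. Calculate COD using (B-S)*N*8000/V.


COD = (23.9 - 11.3) x 0.37 x 8000 / 19
COD = 12.6 x 0.37 x 8000 / 19
COD = 1962.9 mg/L


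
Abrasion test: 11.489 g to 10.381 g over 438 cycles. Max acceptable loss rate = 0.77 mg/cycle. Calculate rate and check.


Rate = 2.530 mg/cycle
Passes: No

Loss = 11.489 - 10.381 = 1.108 g
Rate = 1.108 g / 438 cycles x 1000 = 2.530 mg/cycle
Max = 0.77 mg/cycle
Passes: No


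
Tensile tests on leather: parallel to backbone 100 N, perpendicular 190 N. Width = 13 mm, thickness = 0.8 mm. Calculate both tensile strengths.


Parallel = 9.62 N/mm^2
Perpendicular = 18.27 N/mm^2


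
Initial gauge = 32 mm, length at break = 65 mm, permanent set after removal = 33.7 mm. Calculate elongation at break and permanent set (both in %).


Elongation at break = 103.1%
Permanent set = 5.3%
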